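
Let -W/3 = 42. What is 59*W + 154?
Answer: -7280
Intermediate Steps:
W = -126 (W = -3*42 = -126)
59*W + 154 = 59*(-126) + 154 = -7434 + 154 = -7280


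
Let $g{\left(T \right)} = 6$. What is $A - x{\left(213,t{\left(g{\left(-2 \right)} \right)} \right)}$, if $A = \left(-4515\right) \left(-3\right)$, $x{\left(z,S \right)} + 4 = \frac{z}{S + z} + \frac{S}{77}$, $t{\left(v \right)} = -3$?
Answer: $\frac{10431979}{770} \approx 13548.0$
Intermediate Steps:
$x{\left(z,S \right)} = -4 + \frac{S}{77} + \frac{z}{S + z}$ ($x{\left(z,S \right)} = -4 + \left(\frac{z}{S + z} + \frac{S}{77}\right) = -4 + \left(\frac{S}{77} + \frac{z}{S + z}\right) = -4 + \frac{S}{77} + \frac{z}{S + z}$)
$A = 13545$
$A - x{\left(213,t{\left(g{\left(-2 \right)} \right)} \right)} = 13545 - \frac{\left(-3\right)^{2} - -924 - 49203 - 639}{77 \left(-3 + 213\right)} = 13545 - \frac{9 + 924 - 49203 - 639}{77 \cdot 210} = 13545 - \frac{1}{77} \cdot \frac{1}{210} \left(-48909\right) = 13545 - - \frac{2329}{770} = 13545 + \frac{2329}{770} = \frac{10431979}{770}$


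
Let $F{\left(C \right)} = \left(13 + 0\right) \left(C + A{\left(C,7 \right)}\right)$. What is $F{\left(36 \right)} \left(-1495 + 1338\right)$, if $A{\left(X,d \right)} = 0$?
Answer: $-73476$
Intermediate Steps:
$F{\left(C \right)} = 13 C$ ($F{\left(C \right)} = \left(13 + 0\right) \left(C + 0\right) = 13 C$)
$F{\left(36 \right)} \left(-1495 + 1338\right) = 13 \cdot 36 \left(-1495 + 1338\right) = 468 \left(-157\right) = -73476$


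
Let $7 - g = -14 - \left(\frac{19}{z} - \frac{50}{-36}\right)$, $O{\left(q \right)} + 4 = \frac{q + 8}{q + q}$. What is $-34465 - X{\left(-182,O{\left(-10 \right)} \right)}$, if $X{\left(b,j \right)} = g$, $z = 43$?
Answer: $- \frac{26693581}{774} \approx -34488.0$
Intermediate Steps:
$O{\left(q \right)} = -4 + \frac{8 + q}{2 q}$ ($O{\left(q \right)} = -4 + \frac{q + 8}{q + q} = -4 + \frac{8 + q}{2 q}$)
$g = \frac{17671}{774}$ ($g = 7 - \left(-14 - \left(\frac{19}{43} - \frac{50}{-36}\right)\right) = 7 - \left(-14 - \left(19 \cdot \frac{1}{43} - - \frac{25}{18}\right)\right) = 7 - \left(-14 - \left(\frac{19}{43} + \frac{25}{18}\right)\right) = 7 - \left(-14 - \frac{1417}{774}\right) = 7 - - \frac{12253}{774} = 7 + \frac{12253}{774} = \frac{17671}{774} \approx 22.831$)
$X{\left(b,j \right)} = \frac{17671}{774}$
$-34465 - X{\left(-182,O{\left(-10 \right)} \right)} = -34465 - \frac{17671}{774} = - \frac{26693581}{774}$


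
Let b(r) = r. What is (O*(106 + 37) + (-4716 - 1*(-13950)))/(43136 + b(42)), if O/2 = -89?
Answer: -8110/21589 ≈ -0.37565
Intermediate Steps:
O = -178 (O = 2*(-89) = -178)
(O*(106 + 37) + (-4716 - 1*(-13950)))/(43136 + b(42)) = (-178*(106 + 37) + (-4716 - 1*(-13950)))/(43136 + 42) = (-178*143 + (-4716 + 13950))/43178 = (-25454 + 9234)*(1/43178) = -16220*1/43178 = -8110/21589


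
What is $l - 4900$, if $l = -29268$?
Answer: $-34168$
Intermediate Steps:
$l - 4900 = -29268 - 4900 = -34168$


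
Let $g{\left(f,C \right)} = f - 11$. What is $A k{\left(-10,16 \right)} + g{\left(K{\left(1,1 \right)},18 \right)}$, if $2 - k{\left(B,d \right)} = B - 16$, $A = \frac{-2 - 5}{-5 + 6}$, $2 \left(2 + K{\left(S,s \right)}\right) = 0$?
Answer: $-209$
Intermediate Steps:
$K{\left(S,s \right)} = -2$ ($K{\left(S,s \right)} = -2 + \frac{1}{2} \cdot 0 = -2 + 0 = -2$)
$A = -7$ ($A = - \frac{7}{1} = \left(-7\right) 1 = -7$)
$k{\left(B,d \right)} = 18 - B$ ($k{\left(B,d \right)} = 2 - \left(B - 16\right) = 2 - \left(-16 + B\right) = 18 - B$)
$g{\left(f,C \right)} = -11 + f$ ($g{\left(f,C \right)} = f - 11 = -11 + f$)
$A k{\left(-10,16 \right)} + g{\left(K{\left(1,1 \right)},18 \right)} = - 7 \left(18 - -10\right) - 13 = - 7 \left(18 + 10\right) - 13 = \left(-7\right) 28 - 13 = -196 - 13 = -209$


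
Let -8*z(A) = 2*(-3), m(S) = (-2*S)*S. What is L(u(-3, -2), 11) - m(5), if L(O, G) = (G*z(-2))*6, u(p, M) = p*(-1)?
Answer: 199/2 ≈ 99.500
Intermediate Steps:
m(S) = -2*S**2
u(p, M) = -p
z(A) = 3/4 (z(A) = -(-3)/4 = -1/8*(-6) = 3/4)
L(O, G) = 9*G/2 (L(O, G) = (G*(3/4))*6 = (3*G/4)*6 = 9*G/2)
L(u(-3, -2), 11) - m(5) = (9/2)*11 - (-2)*5**2 = 99/2 - (-2)*25 = 99/2 - 1*(-50) = 99/2 + 50 = 199/2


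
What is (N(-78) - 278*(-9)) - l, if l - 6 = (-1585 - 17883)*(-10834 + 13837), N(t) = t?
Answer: 58464822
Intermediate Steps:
l = -58462398 (l = 6 + (-1585 - 17883)*(-10834 + 13837) = 6 - 19468*3003 = 6 - 58462404 = -58462398)
(N(-78) - 278*(-9)) - l = (-78 - 278*(-9)) - 1*(-58462398) = (-78 - 1*(-2502)) + 58462398 = (-78 + 2502) + 58462398 = 2424 + 58462398 = 58464822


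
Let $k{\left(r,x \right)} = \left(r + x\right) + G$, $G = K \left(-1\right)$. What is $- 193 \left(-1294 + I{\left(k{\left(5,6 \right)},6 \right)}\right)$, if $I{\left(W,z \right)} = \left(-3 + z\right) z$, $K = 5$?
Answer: $246268$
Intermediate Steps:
$G = -5$ ($G = 5 \left(-1\right) = -5$)
$k{\left(r,x \right)} = -5 + r + x$ ($k{\left(r,x \right)} = \left(r + x\right) - 5 = -5 + r + x$)
$I{\left(W,z \right)} = z \left(-3 + z\right)$
$- 193 \left(-1294 + I{\left(k{\left(5,6 \right)},6 \right)}\right) = - 193 \left(-1294 + 6 \left(-3 + 6\right)\right) = - 193 \left(-1294 + 6 \cdot 3\right) = - 193 \left(-1294 + 18\right) = \left(-193\right) \left(-1276\right) = 246268$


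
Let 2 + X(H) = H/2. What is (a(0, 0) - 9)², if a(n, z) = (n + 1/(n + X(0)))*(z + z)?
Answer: 81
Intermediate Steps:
X(H) = -2 + H/2
a(n, z) = 2*z*(n + 1/(-2 + n)) (a(n, z) = (n + 1/(n + (-2 + (½)*0)))*(z + z) = (n + 1/(n + (-2 + 0)))*(2*z) = (n + 1/(n - 2))*(2*z) = (n + 1/(-2 + n))*(2*z) = 2*z*(n + 1/(-2 + n)))
(a(0, 0) - 9)² = (2*0*(1 + 0² - 2*0)/(-2 + 0) - 9)² = (2*0*(1 + 0 + 0)/(-2) - 9)² = (2*0*(-½)*1 - 9)² = (0 - 9)² = (-9)² = 81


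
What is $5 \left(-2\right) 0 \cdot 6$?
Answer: $0$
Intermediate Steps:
$5 \left(-2\right) 0 \cdot 6 = \left(-10\right) 0 \cdot 6 = 0 \cdot 6 = 0$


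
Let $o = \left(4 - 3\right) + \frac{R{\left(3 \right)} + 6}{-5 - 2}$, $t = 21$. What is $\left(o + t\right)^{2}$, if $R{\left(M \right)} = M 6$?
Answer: $\frac{16900}{49} \approx 344.9$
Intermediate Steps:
$R{\left(M \right)} = 6 M$
$o = - \frac{17}{7}$ ($o = \left(4 - 3\right) + \frac{6 \cdot 3 + 6}{-5 - 2} = 1 + \frac{18 + 6}{-7} = 1 + 24 \left(- \frac{1}{7}\right) = 1 - \frac{24}{7} = - \frac{17}{7} \approx -2.4286$)
$\left(o + t\right)^{2} = \left(- \frac{17}{7} + 21\right)^{2} = \left(\frac{130}{7}\right)^{2} = \frac{16900}{49}$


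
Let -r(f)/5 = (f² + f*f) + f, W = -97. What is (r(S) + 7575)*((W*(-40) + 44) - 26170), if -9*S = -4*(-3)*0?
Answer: -168513450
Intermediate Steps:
S = 0 (S = -(-4*(-3))*0/9 = -4*0/3 = -⅑*0 = 0)
r(f) = -10*f² - 5*f (r(f) = -5*((f² + f*f) + f) = -5*((f² + f²) + f) = -5*(2*f² + f) = -5*(f + 2*f²) = -10*f² - 5*f)
(r(S) + 7575)*((W*(-40) + 44) - 26170) = (-5*0*(1 + 2*0) + 7575)*((-97*(-40) + 44) - 26170) = (-5*0*(1 + 0) + 7575)*((3880 + 44) - 26170) = (-5*0*1 + 7575)*(3924 - 26170) = (0 + 7575)*(-22246) = 7575*(-22246) = -168513450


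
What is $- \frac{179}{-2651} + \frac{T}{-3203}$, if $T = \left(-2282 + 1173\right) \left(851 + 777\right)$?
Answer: $\frac{4786826589}{8491153} \approx 563.74$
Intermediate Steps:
$T = -1805452$ ($T = \left(-1109\right) 1628 = -1805452$)
$- \frac{179}{-2651} + \frac{T}{-3203} = - \frac{179}{-2651} - \frac{1805452}{-3203} = \left(-179\right) \left(- \frac{1}{2651}\right) - - \frac{1805452}{3203} = \frac{179}{2651} + \frac{1805452}{3203} = \frac{4786826589}{8491153}$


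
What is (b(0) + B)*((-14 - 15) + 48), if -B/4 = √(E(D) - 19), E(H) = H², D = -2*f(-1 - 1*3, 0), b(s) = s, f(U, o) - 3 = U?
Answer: -76*I*√15 ≈ -294.35*I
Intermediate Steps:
f(U, o) = 3 + U
D = 2 (D = -2*(3 + (-1 - 1*3)) = -2*(3 + (-1 - 3)) = -2*(3 - 4) = -2*(-1) = 2)
B = -4*I*√15 (B = -4*√(2² - 19) = -4*√(4 - 19) = -4*I*√15 ≈ -15.492*I)
(b(0) + B)*((-14 - 15) + 48) = (0 - 4*I*√15)*((-14 - 15) + 48) = (-4*I*√15)*(-29 + 48) = -4*I*√15*19 = -76*I*√15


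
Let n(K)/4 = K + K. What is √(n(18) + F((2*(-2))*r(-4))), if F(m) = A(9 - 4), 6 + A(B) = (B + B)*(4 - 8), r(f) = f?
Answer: 7*√2 ≈ 9.8995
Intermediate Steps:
n(K) = 8*K (n(K) = 4*(K + K) = 4*(2*K) = 8*K)
A(B) = -6 - 8*B (A(B) = -6 + (B + B)*(4 - 8) = -6 + (2*B)*(-4) = -6 - 8*B)
F(m) = -46 (F(m) = -6 - 8*(9 - 4) = -6 - 8*5 = -6 - 40 = -46)
√(n(18) + F((2*(-2))*r(-4))) = √(8*18 - 46) = √(144 - 46) = √98 = 7*√2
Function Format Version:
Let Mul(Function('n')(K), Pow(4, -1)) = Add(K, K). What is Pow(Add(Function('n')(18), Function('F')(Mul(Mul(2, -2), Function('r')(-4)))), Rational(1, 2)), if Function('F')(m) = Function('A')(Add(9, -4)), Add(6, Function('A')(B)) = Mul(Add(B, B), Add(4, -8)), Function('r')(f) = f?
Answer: Mul(7, Pow(2, Rational(1, 2))) ≈ 9.8995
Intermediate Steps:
Function('n')(K) = Mul(8, K) (Function('n')(K) = Mul(4, Add(K, K)) = Mul(4, Mul(2, K)) = Mul(8, K))
Function('A')(B) = Add(-6, Mul(-8, B)) (Function('A')(B) = Add(-6, Mul(Add(B, B), Add(4, -8))) = Add(-6, Mul(Mul(2, B), -4)) = Add(-6, Mul(-8, B)))
Function('F')(m) = -46 (Function('F')(m) = Add(-6, Mul(-8, Add(9, -4))) = Add(-6, Mul(-8, 5)) = Add(-6, -40) = -46)
Pow(Add(Function('n')(18), Function('F')(Mul(Mul(2, -2), Function('r')(-4)))), Rational(1, 2)) = Pow(Add(Mul(8, 18), -46), Rational(1, 2)) = Pow(Add(144, -46), Rational(1, 2)) = Pow(98, Rational(1, 2)) = Mul(7, Pow(2, Rational(1, 2)))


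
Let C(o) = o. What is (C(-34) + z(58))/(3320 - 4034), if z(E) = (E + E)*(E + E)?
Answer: -2237/119 ≈ -18.798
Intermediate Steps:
z(E) = 4*E² (z(E) = (2*E)*(2*E) = 4*E²)
(C(-34) + z(58))/(3320 - 4034) = (-34 + 4*58²)/(3320 - 4034) = (-34 + 4*3364)/(-714) = (-34 + 13456)*(-1/714) = 13422*(-1/714) = -2237/119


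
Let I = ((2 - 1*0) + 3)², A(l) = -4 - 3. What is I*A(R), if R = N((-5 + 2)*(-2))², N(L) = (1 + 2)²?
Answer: -175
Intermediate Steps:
N(L) = 9 (N(L) = 3² = 9)
R = 81 (R = 9² = 81)
A(l) = -7
I = 25 (I = ((2 + 0) + 3)² = (2 + 3)² = 5² = 25)
I*A(R) = 25*(-7) = -175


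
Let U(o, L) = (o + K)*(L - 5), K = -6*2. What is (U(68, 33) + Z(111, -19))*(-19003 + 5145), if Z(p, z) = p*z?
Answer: 7497178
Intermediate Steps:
K = -12
U(o, L) = (-12 + o)*(-5 + L) (U(o, L) = (o - 12)*(L - 5) = (-12 + o)*(-5 + L))
(U(68, 33) + Z(111, -19))*(-19003 + 5145) = ((60 - 12*33 - 5*68 + 33*68) + 111*(-19))*(-19003 + 5145) = ((60 - 396 - 340 + 2244) - 2109)*(-13858) = (1568 - 2109)*(-13858) = -541*(-13858) = 7497178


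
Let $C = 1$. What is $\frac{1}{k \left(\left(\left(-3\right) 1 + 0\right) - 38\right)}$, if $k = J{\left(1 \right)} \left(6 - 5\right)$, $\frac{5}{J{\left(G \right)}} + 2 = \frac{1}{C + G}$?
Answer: $\frac{3}{410} \approx 0.0073171$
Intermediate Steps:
$J{\left(G \right)} = \frac{5}{-2 + \frac{1}{1 + G}}$
$k = - \frac{10}{3}$ ($k = \frac{5 \left(-1 - 1\right)}{1 + 2 \cdot 1} \left(6 - 5\right) = \frac{5 \left(-1 - 1\right)}{1 + 2} \cdot 1 = 5 \cdot \frac{1}{3} \left(-2\right) 1 = \left(- \frac{10}{3}\right) 1 = - \frac{10}{3} \approx -3.3333$)
$\frac{1}{k \left(\left(\left(-3\right) 1 + 0\right) - 38\right)} = \frac{1}{\left(- \frac{10}{3}\right) \left(\left(\left(-3\right) 1 + 0\right) - 38\right)} = \frac{1}{\left(- \frac{10}{3}\right) \left(\left(-3 + 0\right) - 38\right)} = \frac{1}{\left(- \frac{10}{3}\right) \left(-3 - 38\right)} = \frac{1}{\left(- \frac{10}{3}\right) \left(-41\right)} = \frac{1}{\frac{410}{3}} = \frac{3}{410}$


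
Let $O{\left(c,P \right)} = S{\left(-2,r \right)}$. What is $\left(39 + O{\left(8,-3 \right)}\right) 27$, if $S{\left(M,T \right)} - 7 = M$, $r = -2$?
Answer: $1188$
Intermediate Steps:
$S{\left(M,T \right)} = 7 + M$
$O{\left(c,P \right)} = 5$ ($O{\left(c,P \right)} = 7 - 2 = 5$)
$\left(39 + O{\left(8,-3 \right)}\right) 27 = \left(39 + 5\right) 27 = 44 \cdot 27 = 1188$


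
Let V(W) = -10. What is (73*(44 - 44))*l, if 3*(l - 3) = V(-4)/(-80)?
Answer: 0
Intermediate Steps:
l = 73/24 (l = 3 + (-10/(-80))/3 = 3 + (-10*(-1/80))/3 = 3 + (1/3)*(1/8) = 3 + 1/24 = 73/24 ≈ 3.0417)
(73*(44 - 44))*l = (73*(44 - 44))*(73/24) = (73*0)*(73/24) = 0*(73/24) = 0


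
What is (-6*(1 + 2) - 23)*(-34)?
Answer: 1394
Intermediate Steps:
(-6*(1 + 2) - 23)*(-34) = (-6*3 - 23)*(-34) = (-18 - 23)*(-34) = -41*(-34) = 1394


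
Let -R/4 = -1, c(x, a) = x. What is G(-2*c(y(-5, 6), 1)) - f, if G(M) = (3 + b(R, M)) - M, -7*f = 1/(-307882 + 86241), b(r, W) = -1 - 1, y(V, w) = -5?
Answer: -13963384/1551487 ≈ -9.0000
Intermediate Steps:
R = 4 (R = -4*(-1) = 4)
b(r, W) = -2
f = 1/1551487 (f = -1/(7*(-307882 + 86241)) = -⅐/(-221641) = -⅐*(-1/221641) = 1/1551487 ≈ 6.4454e-7)
G(M) = 1 - M (G(M) = (3 - 2) - M = 1 - M)
G(-2*c(y(-5, 6), 1)) - f = (1 - (-2)*(-5)) - 1*1/1551487 = (1 - 1*10) - 1/1551487 = (1 - 10) - 1/1551487 = -9 - 1/1551487 = -13963384/1551487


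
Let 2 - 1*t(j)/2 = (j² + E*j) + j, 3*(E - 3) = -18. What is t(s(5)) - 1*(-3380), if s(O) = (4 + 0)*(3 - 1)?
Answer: 3288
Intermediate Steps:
E = -3 (E = 3 + (⅓)*(-18) = 3 - 6 = -3)
s(O) = 8 (s(O) = 4*2 = 8)
t(j) = 4 - 2*j² + 4*j (t(j) = 4 - 2*((j² - 3*j) + j) = 4 - 2*(j² - 2*j) = 4 + (-2*j² + 4*j) = 4 - 2*j² + 4*j)
t(s(5)) - 1*(-3380) = (4 - 2*8² + 4*8) - 1*(-3380) = (4 - 2*64 + 32) + 3380 = (4 - 128 + 32) + 3380 = -92 + 3380 = 3288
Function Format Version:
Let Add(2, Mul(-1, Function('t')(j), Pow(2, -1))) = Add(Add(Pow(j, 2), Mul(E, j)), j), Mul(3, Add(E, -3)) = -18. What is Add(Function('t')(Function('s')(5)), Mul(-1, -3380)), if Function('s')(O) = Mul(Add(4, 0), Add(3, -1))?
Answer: 3288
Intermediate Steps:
E = -3 (E = Add(3, Mul(Rational(1, 3), -18)) = Add(3, -6) = -3)
Function('s')(O) = 8 (Function('s')(O) = Mul(4, 2) = 8)
Function('t')(j) = Add(4, Mul(-2, Pow(j, 2)), Mul(4, j)) (Function('t')(j) = Add(4, Mul(-2, Add(Add(Pow(j, 2), Mul(-3, j)), j))) = Add(4, Mul(-2, Add(Pow(j, 2), Mul(-2, j)))) = Add(4, Add(Mul(-2, Pow(j, 2)), Mul(4, j))) = Add(4, Mul(-2, Pow(j, 2)), Mul(4, j)))
Add(Function('t')(Function('s')(5)), Mul(-1, -3380)) = Add(Add(4, Mul(-2, Pow(8, 2)), Mul(4, 8)), Mul(-1, -3380)) = Add(Add(4, Mul(-2, 64), 32), 3380) = Add(Add(4, -128, 32), 3380) = Add(-92, 3380) = 3288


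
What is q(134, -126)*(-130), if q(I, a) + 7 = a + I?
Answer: -130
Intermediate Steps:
q(I, a) = -7 + I + a (q(I, a) = -7 + (a + I) = -7 + (I + a) = -7 + I + a)
q(134, -126)*(-130) = (-7 + 134 - 126)*(-130) = 1*(-130) = -130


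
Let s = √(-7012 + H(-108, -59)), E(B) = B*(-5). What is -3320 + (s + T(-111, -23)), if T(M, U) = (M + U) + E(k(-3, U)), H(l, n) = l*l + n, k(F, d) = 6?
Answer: -3484 + √4593 ≈ -3416.2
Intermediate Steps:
E(B) = -5*B
H(l, n) = n + l² (H(l, n) = l² + n = n + l²)
T(M, U) = -30 + M + U (T(M, U) = (M + U) - 5*6 = (M + U) - 30 = -30 + M + U)
s = √4593 (s = √(-7012 + (-59 + (-108)²)) = √(-7012 + (-59 + 11664)) = √(-7012 + 11605) = √4593 ≈ 67.772)
-3320 + (s + T(-111, -23)) = -3320 + (√4593 + (-30 - 111 - 23)) = -3320 + (√4593 - 164) = -3320 + (-164 + √4593) = -3484 + √4593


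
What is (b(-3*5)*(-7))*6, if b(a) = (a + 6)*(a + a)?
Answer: -11340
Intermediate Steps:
b(a) = 2*a*(6 + a) (b(a) = (6 + a)*(2*a) = 2*a*(6 + a))
(b(-3*5)*(-7))*6 = ((2*(-3*5)*(6 - 3*5))*(-7))*6 = ((2*(-15)*(6 - 15))*(-7))*6 = ((2*(-15)*(-9))*(-7))*6 = (270*(-7))*6 = -1890*6 = -11340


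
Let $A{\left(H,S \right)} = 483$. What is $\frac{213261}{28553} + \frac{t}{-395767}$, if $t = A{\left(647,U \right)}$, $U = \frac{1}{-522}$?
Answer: $\frac{84387875088}{11300335151} \approx 7.4677$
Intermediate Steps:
$U = - \frac{1}{522} \approx -0.0019157$
$t = 483$
$\frac{213261}{28553} + \frac{t}{-395767} = \frac{213261}{28553} + \frac{483}{-395767} = 213261 \cdot \frac{1}{28553} + 483 \left(- \frac{1}{395767}\right) = \frac{213261}{28553} - \frac{483}{395767} = \frac{84387875088}{11300335151}$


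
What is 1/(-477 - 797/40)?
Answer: -40/19877 ≈ -0.0020124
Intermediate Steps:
1/(-477 - 797/40) = 1/(-19877/40) = -40/19877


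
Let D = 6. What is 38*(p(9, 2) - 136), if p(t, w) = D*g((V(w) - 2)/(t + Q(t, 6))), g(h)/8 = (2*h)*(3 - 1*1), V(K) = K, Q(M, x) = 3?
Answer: -5168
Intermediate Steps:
g(h) = 32*h (g(h) = 8*((2*h)*(3 - 1*1)) = 8*((2*h)*(3 - 1)) = 8*((2*h)*2) = 8*(4*h) = 32*h)
p(t, w) = 192*(-2 + w)/(3 + t) (p(t, w) = 6*(32*((w - 2)/(t + 3))) = 6*(32*((-2 + w)/(3 + t))) = 6*(32*(-2 + w)/(3 + t)) = 192*(-2 + w)/(3 + t))
38*(p(9, 2) - 136) = 38*(192*(-2 + 2)/(3 + 9) - 136) = 38*(192*0/12 - 136) = 38*(192*(1/12)*0 - 136) = 38*(0 - 136) = 38*(-136) = -5168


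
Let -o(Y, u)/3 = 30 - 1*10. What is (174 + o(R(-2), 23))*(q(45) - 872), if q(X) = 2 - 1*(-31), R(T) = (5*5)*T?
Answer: -95646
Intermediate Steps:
R(T) = 25*T
q(X) = 33 (q(X) = 2 + 31 = 33)
o(Y, u) = -60 (o(Y, u) = -3*(30 - 1*10) = -3*(30 - 10) = -3*20 = -60)
(174 + o(R(-2), 23))*(q(45) - 872) = (174 - 60)*(33 - 872) = 114*(-839) = -95646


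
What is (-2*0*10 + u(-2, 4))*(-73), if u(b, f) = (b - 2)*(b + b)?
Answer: -1168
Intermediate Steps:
u(b, f) = 2*b*(-2 + b) (u(b, f) = (-2 + b)*(2*b) = 2*b*(-2 + b))
(-2*0*10 + u(-2, 4))*(-73) = (-2*0*10 + 2*(-2)*(-2 - 2))*(-73) = (0*10 + 2*(-2)*(-4))*(-73) = (0 + 16)*(-73) = 16*(-73) = -1168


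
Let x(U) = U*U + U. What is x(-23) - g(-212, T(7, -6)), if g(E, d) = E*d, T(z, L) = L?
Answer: -766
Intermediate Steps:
x(U) = U + U² (x(U) = U² + U = U + U²)
x(-23) - g(-212, T(7, -6)) = -23*(1 - 23) - (-212)*(-6) = -23*(-22) - 1*1272 = 506 - 1272 = -766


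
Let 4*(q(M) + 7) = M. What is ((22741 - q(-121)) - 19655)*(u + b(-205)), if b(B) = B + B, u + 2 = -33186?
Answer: -209869907/2 ≈ -1.0493e+8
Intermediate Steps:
u = -33188 (u = -2 - 33186 = -33188)
q(M) = -7 + M/4
b(B) = 2*B
((22741 - q(-121)) - 19655)*(u + b(-205)) = ((22741 - (-7 + (¼)*(-121))) - 19655)*(-33188 + 2*(-205)) = ((22741 - (-7 - 121/4)) - 19655)*(-33188 - 410) = ((22741 - 1*(-149/4)) - 19655)*(-33598) = ((22741 + 149/4) - 19655)*(-33598) = (91113/4 - 19655)*(-33598) = (12493/4)*(-33598) = -209869907/2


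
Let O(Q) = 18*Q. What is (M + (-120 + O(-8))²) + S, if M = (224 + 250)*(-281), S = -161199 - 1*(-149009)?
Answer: -75688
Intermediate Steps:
S = -12190 (S = -161199 + 149009 = -12190)
M = -133194 (M = 474*(-281) = -133194)
(M + (-120 + O(-8))²) + S = (-133194 + (-120 + 18*(-8))²) - 12190 = (-133194 + (-120 - 144)²) - 12190 = (-133194 + (-264)²) - 12190 = (-133194 + 69696) - 12190 = -63498 - 12190 = -75688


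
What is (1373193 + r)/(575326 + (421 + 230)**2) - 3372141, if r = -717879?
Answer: -3369196465593/999127 ≈ -3.3721e+6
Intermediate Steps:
(1373193 + r)/(575326 + (421 + 230)**2) - 3372141 = (1373193 - 717879)/(575326 + (421 + 230)**2) - 3372141 = 655314/(575326 + 651**2) - 3372141 = 655314/(575326 + 423801) - 3372141 = 655314/999127 - 3372141 = -3369196465593/999127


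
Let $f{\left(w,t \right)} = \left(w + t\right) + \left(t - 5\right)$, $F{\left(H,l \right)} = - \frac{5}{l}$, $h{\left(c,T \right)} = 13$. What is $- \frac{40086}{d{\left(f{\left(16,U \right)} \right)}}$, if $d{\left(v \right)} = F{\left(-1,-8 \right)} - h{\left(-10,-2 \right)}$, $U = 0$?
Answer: $\frac{35632}{11} \approx 3239.3$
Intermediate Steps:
$f{\left(w,t \right)} = -5 + w + 2 t$ ($f{\left(w,t \right)} = \left(t + w\right) + \left(t - 5\right) = \left(t + w\right) + \left(-5 + t\right) = -5 + w + 2 t$)
$d{\left(v \right)} = - \frac{99}{8}$ ($d{\left(v \right)} = - \frac{5}{-8} - 13 = \left(-5\right) \left(- \frac{1}{8}\right) - 13 = \frac{5}{8} - 13 = - \frac{99}{8}$)
$- \frac{40086}{d{\left(f{\left(16,U \right)} \right)}} = - \frac{40086}{- \frac{99}{8}} = \left(-40086\right) \left(- \frac{8}{99}\right) = \frac{35632}{11}$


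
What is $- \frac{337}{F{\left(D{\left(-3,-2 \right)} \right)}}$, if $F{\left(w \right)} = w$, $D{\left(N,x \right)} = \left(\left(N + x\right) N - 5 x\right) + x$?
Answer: $- \frac{337}{23} \approx -14.652$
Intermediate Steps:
$D{\left(N,x \right)} = - 4 x + N \left(N + x\right)$ ($D{\left(N,x \right)} = \left(N \left(N + x\right) - 5 x\right) + x = \left(- 5 x + N \left(N + x\right)\right) + x = - 4 x + N \left(N + x\right)$)
$- \frac{337}{F{\left(D{\left(-3,-2 \right)} \right)}} = - \frac{337}{\left(-3\right)^{2} - -8 - -6} = - \frac{337}{9 + 8 + 6} = - \frac{337}{23}$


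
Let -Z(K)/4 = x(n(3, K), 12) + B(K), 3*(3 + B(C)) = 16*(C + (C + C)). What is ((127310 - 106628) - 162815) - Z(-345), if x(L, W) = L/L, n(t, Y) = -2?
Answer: -164221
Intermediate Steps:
x(L, W) = 1
B(C) = -3 + 16*C (B(C) = -3 + (16*(C + (C + C)))/3 = -3 + (16*(C + 2*C))/3 = -3 + (16*(3*C))/3 = -3 + (48*C)/3 = -3 + 16*C)
Z(K) = 8 - 64*K (Z(K) = -4*(1 + (-3 + 16*K)) = -4*(-2 + 16*K) = 8 - 64*K)
((127310 - 106628) - 162815) - Z(-345) = ((127310 - 106628) - 162815) - (8 - 64*(-345)) = (20682 - 162815) - (8 + 22080) = -142133 - 1*22088 = -142133 - 22088 = -164221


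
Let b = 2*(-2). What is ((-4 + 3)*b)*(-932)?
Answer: -3728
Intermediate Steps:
b = -4
((-4 + 3)*b)*(-932) = ((-4 + 3)*(-4))*(-932) = -1*(-4)*(-932) = 4*(-932) = -3728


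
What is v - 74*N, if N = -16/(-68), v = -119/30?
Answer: -10903/510 ≈ -21.378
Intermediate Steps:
v = -119/30 (v = -119*1/30 = -119/30 ≈ -3.9667)
N = 4/17 (N = -16*(-1/68) = 4/17 ≈ 0.23529)
v - 74*N = -119/30 - 74*4/17 = -119/30 - 296/17 = -10903/510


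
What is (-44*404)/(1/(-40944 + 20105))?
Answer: 370434064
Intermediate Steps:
(-44*404)/(1/(-40944 + 20105)) = -17776/(1/(-20839)) = -17776/(-1/20839) = -17776*(-20839) = 370434064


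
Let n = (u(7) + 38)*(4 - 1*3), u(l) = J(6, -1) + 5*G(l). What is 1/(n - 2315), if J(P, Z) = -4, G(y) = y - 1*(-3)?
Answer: -1/2231 ≈ -0.00044823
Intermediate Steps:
G(y) = 3 + y (G(y) = y + 3 = 3 + y)
u(l) = 11 + 5*l (u(l) = -4 + 5*(3 + l) = -4 + (15 + 5*l) = 11 + 5*l)
n = 84 (n = ((11 + 5*7) + 38)*(4 - 1*3) = ((11 + 35) + 38)*(4 - 3) = (46 + 38)*1 = 84*1 = 84)
1/(n - 2315) = 1/(84 - 2315) = 1/(-2231) = -1/2231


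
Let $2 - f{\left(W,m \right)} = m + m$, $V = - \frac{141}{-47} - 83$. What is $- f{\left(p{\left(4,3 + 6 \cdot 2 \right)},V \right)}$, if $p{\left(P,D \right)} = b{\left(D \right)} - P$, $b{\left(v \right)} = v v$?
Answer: $-162$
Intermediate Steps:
$b{\left(v \right)} = v^{2}$
$p{\left(P,D \right)} = D^{2} - P$
$V = -80$ ($V = \left(-141\right) \left(- \frac{1}{47}\right) - 83 = 3 - 83 = -80$)
$f{\left(W,m \right)} = 2 - 2 m$ ($f{\left(W,m \right)} = 2 - \left(m + m\right) = 2 - 2 m$)
$- f{\left(p{\left(4,3 + 6 \cdot 2 \right)},V \right)} = - (2 - -160) = - (2 + 160) = \left(-1\right) 162 = -162$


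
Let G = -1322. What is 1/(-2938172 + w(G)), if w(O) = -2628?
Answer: -1/2940800 ≈ -3.4004e-7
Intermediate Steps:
1/(-2938172 + w(G)) = 1/(-2938172 - 2628) = 1/(-2940800) = -1/2940800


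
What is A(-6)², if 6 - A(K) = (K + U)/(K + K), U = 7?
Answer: 5329/144 ≈ 37.007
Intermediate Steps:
A(K) = 6 - (7 + K)/(2*K) (A(K) = 6 - (K + 7)/(K + K) = 6 - (7 + K)/(2*K))
A(-6)² = ((½)*(-7 + 11*(-6))/(-6))² = ((½)*(-⅙)*(-7 - 66))² = ((½)*(-⅙)*(-73))² = (73/12)² = 5329/144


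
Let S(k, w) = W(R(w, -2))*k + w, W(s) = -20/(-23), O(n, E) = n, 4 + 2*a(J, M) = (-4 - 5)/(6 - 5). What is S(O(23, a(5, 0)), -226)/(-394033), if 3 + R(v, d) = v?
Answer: 206/394033 ≈ 0.00052280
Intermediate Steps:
a(J, M) = -13/2 (a(J, M) = -2 + ((-4 - 5)/(6 - 5))/2 = -2 + (-9/1)/2 = -2 + (-9*1)/2 = -2 + (1/2)*(-9) = -2 - 9/2 = -13/2)
R(v, d) = -3 + v
W(s) = 20/23 (W(s) = -20*(-1/23) = 20/23)
S(k, w) = w + 20*k/23 (S(k, w) = 20*k/23 + w = w + 20*k/23)
S(O(23, a(5, 0)), -226)/(-394033) = (-226 + (20/23)*23)/(-394033) = (-226 + 20)*(-1/394033) = -206*(-1/394033) = 206/394033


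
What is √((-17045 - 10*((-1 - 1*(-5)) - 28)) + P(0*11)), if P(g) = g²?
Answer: I*√16805 ≈ 129.63*I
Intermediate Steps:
√((-17045 - 10*((-1 - 1*(-5)) - 28)) + P(0*11)) = √((-17045 - 10*((-1 - 1*(-5)) - 28)) + (0*11)²) = √((-17045 - 10*((-1 + 5) - 28)) + 0²) = √((-17045 - 10*(4 - 28)) + 0) = √((-17045 - 10*(-24)) + 0) = √((-17045 + 240) + 0) = √(-16805 + 0) = √(-16805) = I*√16805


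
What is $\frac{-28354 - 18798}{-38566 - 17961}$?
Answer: $\frac{47152}{56527} \approx 0.83415$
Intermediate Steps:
$\frac{-28354 - 18798}{-38566 - 17961} = - \frac{47152}{-56527} = \left(-47152\right) \left(- \frac{1}{56527}\right) = \frac{47152}{56527}$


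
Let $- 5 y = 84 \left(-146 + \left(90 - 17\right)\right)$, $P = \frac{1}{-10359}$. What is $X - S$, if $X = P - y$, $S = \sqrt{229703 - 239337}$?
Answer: $- \frac{63521393}{51795} - i \sqrt{9634} \approx -1226.4 - 98.153 i$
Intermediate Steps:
$P = - \frac{1}{10359} \approx -9.6534 \cdot 10^{-5}$
$y = \frac{6132}{5}$ ($y = - \frac{84 \left(-146 + \left(90 - 17\right)\right)}{5} = - \frac{84 \left(-146 + 73\right)}{5} = - \frac{84 \left(-73\right)}{5} = \left(- \frac{1}{5}\right) \left(-6132\right) = \frac{6132}{5} \approx 1226.4$)
$S = i \sqrt{9634}$ ($S = \sqrt{-9634} = i \sqrt{9634} \approx 98.153 i$)
$X = - \frac{63521393}{51795}$ ($X = - \frac{1}{10359} - \frac{6132}{5} = - \frac{63521393}{51795} \approx -1226.4$)
$X - S = - \frac{63521393}{51795} - i \sqrt{9634}$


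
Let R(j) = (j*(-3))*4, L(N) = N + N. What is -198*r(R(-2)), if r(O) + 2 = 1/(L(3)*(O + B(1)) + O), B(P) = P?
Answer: 11451/29 ≈ 394.86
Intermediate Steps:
L(N) = 2*N
R(j) = -12*j (R(j) = -3*j*4 = -12*j)
r(O) = -2 + 1/(6 + 7*O) (r(O) = -2 + 1/((2*3)*(O + 1) + O) = -2 + 1/(6*(1 + O) + O) = -2 + 1/((6 + 6*O) + O) = -2 + 1/(6 + 7*O))
-198*r(R(-2)) = -198*(-11 - (-168)*(-2))/(6 + 7*(-12*(-2))) = -198*(-11 - 14*24)/(6 + 7*24) = -198*(-11 - 336)/(6 + 168) = -198*(-347)/174 = -33*(-347)/29 = -198*(-347/174) = 11451/29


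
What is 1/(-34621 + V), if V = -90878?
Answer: -1/125499 ≈ -7.9682e-6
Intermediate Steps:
1/(-34621 + V) = 1/(-34621 - 90878) = 1/(-125499) = -1/125499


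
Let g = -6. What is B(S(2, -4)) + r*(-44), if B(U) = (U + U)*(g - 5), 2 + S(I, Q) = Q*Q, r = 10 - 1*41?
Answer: 1056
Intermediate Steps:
r = -31 (r = 10 - 41 = -31)
S(I, Q) = -2 + Q² (S(I, Q) = -2 + Q*Q = -2 + Q²)
B(U) = -22*U (B(U) = (U + U)*(-6 - 5) = (2*U)*(-11) = -22*U)
B(S(2, -4)) + r*(-44) = -22*(-2 + (-4)²) - 31*(-44) = -22*(-2 + 16) + 1364 = -22*14 + 1364 = -308 + 1364 = 1056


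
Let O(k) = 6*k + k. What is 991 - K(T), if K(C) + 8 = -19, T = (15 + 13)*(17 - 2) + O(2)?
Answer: 1018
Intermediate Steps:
O(k) = 7*k
T = 434 (T = (15 + 13)*(17 - 2) + 7*2 = 28*15 + 14 = 420 + 14 = 434)
K(C) = -27 (K(C) = -8 - 19 = -27)
991 - K(T) = 991 - 1*(-27) = 991 + 27 = 1018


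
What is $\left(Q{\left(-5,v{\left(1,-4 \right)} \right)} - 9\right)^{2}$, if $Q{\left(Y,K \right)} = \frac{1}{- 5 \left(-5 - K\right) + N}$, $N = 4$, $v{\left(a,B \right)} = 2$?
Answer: $\frac{122500}{1521} \approx 80.539$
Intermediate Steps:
$Q{\left(Y,K \right)} = \frac{1}{29 + 5 K}$ ($Q{\left(Y,K \right)} = \frac{1}{- 5 \left(-5 - K\right) + 4} = \frac{1}{\left(25 + 5 K\right) + 4} = \frac{1}{29 + 5 K}$)
$\left(Q{\left(-5,v{\left(1,-4 \right)} \right)} - 9\right)^{2} = \left(\frac{1}{29 + 5 \cdot 2} - 9\right)^{2} = \left(\frac{1}{29 + 10} - 9\right)^{2} = \left(\frac{1}{39} - 9\right)^{2} = \left(- \frac{350}{39}\right)^{2} = \frac{122500}{1521}$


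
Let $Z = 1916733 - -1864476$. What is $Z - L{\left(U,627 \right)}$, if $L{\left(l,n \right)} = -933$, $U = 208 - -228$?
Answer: $3782142$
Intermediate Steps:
$U = 436$ ($U = 208 + 228 = 436$)
$Z = 3781209$ ($Z = 1916733 + 1864476 = 3781209$)
$Z - L{\left(U,627 \right)} = 3781209 - -933 = 3781209 + 933 = 3782142$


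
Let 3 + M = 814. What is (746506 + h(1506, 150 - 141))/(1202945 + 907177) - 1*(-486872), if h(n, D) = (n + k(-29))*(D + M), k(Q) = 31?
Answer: 513680662615/1055061 ≈ 4.8687e+5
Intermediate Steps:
M = 811 (M = -3 + 814 = 811)
h(n, D) = (31 + n)*(811 + D) (h(n, D) = (n + 31)*(D + 811) = (31 + n)*(811 + D))
(746506 + h(1506, 150 - 141))/(1202945 + 907177) - 1*(-486872) = (746506 + (25141 + 31*(150 - 141) + 811*1506 + (150 - 141)*1506))/(1202945 + 907177) - 1*(-486872) = (746506 + (25141 + 31*9 + 1221366 + 9*1506))/2110122 + 486872 = (746506 + (25141 + 279 + 1221366 + 13554))*(1/2110122) + 486872 = (746506 + 1260340)*(1/2110122) + 486872 = 2006846*(1/2110122) + 486872 = 1003423/1055061 + 486872 = 513680662615/1055061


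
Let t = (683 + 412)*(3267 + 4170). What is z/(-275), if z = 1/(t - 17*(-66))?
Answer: -1/2239775175 ≈ -4.4647e-10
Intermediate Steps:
t = 8143515 (t = 1095*7437 = 8143515)
z = 1/8144637 (z = 1/(8143515 - 17*(-66)) = 1/(8143515 + 1122) = 1/8144637 ≈ 1.2278e-7)
z/(-275) = (1/8144637)/(-275) = (1/8144637)*(-1/275) = -1/2239775175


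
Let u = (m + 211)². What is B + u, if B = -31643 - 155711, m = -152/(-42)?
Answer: -62310065/441 ≈ -1.4129e+5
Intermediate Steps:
m = 76/21 (m = -152*(-1/42) = 76/21 ≈ 3.6190)
B = -187354
u = 20313049/441 (u = (76/21 + 211)² = (4507/21)² = 20313049/441 ≈ 46061.)
B + u = -187354 + 20313049/441 = -62310065/441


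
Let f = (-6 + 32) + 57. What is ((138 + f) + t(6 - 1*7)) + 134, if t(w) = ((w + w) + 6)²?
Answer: 371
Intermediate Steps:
f = 83 (f = 26 + 57 = 83)
t(w) = (6 + 2*w)² (t(w) = (2*w + 6)² = (6 + 2*w)²)
((138 + f) + t(6 - 1*7)) + 134 = ((138 + 83) + 4*(3 + (6 - 1*7))²) + 134 = (221 + 4*(3 + (6 - 7))²) + 134 = (221 + 4*(3 - 1)²) + 134 = (221 + 4*2²) + 134 = (221 + 4*4) + 134 = (221 + 16) + 134 = 237 + 134 = 371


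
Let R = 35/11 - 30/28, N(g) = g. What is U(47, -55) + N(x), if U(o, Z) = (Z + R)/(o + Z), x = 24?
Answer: 37713/1232 ≈ 30.611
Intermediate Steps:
R = 325/154 (R = 35*(1/11) - 30*1/28 = 35/11 - 15/14 = 325/154 ≈ 2.1104)
U(o, Z) = (325/154 + Z)/(Z + o) (U(o, Z) = (Z + 325/154)/(o + Z) = (325/154 + Z)/(Z + o))
U(47, -55) + N(x) = (325/154 - 55)/(-55 + 47) + 24 = -8145/154/(-8) + 24 = -1/8*(-8145/154) + 24 = 8145/1232 + 24 = 37713/1232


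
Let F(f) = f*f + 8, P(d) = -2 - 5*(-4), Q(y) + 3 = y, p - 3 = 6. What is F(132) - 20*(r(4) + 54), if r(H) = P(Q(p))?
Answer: 15992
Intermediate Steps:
p = 9 (p = 3 + 6 = 9)
Q(y) = -3 + y
P(d) = 18 (P(d) = -2 + 20 = 18)
F(f) = 8 + f**2 (F(f) = f**2 + 8 = 8 + f**2)
r(H) = 18
F(132) - 20*(r(4) + 54) = (8 + 132**2) - 20*(18 + 54) = (8 + 17424) - 20*72 = 17432 - 1440 = 15992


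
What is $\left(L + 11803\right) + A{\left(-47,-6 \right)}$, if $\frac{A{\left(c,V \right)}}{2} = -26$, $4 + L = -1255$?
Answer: $10492$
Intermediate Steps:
$L = -1259$ ($L = -4 - 1255 = -1259$)
$A{\left(c,V \right)} = -52$ ($A{\left(c,V \right)} = 2 \left(-26\right) = -52$)
$\left(L + 11803\right) + A{\left(-47,-6 \right)} = \left(-1259 + 11803\right) - 52 = 10544 - 52 = 10492$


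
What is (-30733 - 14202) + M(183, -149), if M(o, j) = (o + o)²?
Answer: 89021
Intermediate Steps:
M(o, j) = 4*o² (M(o, j) = (2*o)² = 4*o²)
(-30733 - 14202) + M(183, -149) = (-30733 - 14202) + 4*183² = -44935 + 4*33489 = -44935 + 133956 = 89021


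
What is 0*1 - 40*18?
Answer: -720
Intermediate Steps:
0*1 - 40*18 = 0 - 720 = -720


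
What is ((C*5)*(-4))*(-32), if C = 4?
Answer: 2560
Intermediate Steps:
((C*5)*(-4))*(-32) = ((4*5)*(-4))*(-32) = (20*(-4))*(-32) = -80*(-32) = 2560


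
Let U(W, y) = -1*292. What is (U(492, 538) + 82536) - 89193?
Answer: -6949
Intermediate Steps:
U(W, y) = -292
(U(492, 538) + 82536) - 89193 = (-292 + 82536) - 89193 = 82244 - 89193 = -6949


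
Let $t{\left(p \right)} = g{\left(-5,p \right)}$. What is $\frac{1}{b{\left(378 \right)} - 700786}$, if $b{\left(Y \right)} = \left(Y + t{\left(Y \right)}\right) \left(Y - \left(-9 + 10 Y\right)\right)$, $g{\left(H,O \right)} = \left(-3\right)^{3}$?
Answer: $- \frac{1}{1891729} \approx -5.2862 \cdot 10^{-7}$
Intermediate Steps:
$g{\left(H,O \right)} = -27$
$t{\left(p \right)} = -27$
$b{\left(Y \right)} = \left(-27 + Y\right) \left(9 - 9 Y\right)$ ($b{\left(Y \right)} = \left(Y - 27\right) \left(Y - \left(-9 + 10 Y\right)\right) = \left(-27 + Y\right) \left(Y - \left(-9 + 10 Y\right)\right) = \left(-27 + Y\right) \left(9 - 9 Y\right)$)
$\frac{1}{b{\left(378 \right)} - 700786} = \frac{1}{\left(-243 - 9 \cdot 378^{2} + 252 \cdot 378\right) - 700786} = \frac{1}{\left(-243 - 1285956 + 95256\right) - 700786} = \frac{1}{-1190943 - 700786} = \frac{1}{-1891729} = - \frac{1}{1891729}$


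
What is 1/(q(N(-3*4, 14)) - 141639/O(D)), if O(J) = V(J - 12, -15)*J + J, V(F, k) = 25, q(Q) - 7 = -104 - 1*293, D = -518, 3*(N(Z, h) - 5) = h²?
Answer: -13468/5110881 ≈ -0.0026352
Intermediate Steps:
N(Z, h) = 5 + h²/3
q(Q) = -390 (q(Q) = 7 + (-104 - 1*293) = 7 + (-104 - 293) = 7 - 397 = -390)
O(J) = 26*J (O(J) = 25*J + J = 26*J)
1/(q(N(-3*4, 14)) - 141639/O(D)) = 1/(-390 - 141639/(26*(-518))) = 1/(-390 - 141639/(-13468)) = 1/(-390 - 141639*(-1/13468)) = 1/(-390 + 141639/13468) = 1/(-5110881/13468) = -13468/5110881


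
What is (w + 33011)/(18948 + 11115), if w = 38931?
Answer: 71942/30063 ≈ 2.3930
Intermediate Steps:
(w + 33011)/(18948 + 11115) = (38931 + 33011)/(18948 + 11115) = 71942/30063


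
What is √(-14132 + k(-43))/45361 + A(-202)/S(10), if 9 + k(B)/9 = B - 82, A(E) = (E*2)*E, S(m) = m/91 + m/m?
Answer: 73528 + I*√15338/45361 ≈ 73528.0 + 0.0027302*I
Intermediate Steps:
S(m) = 1 + m/91 (S(m) = m*(1/91) + 1 = m/91 + 1 = 1 + m/91)
A(E) = 2*E² (A(E) = (2*E)*E = 2*E²)
k(B) = -819 + 9*B (k(B) = -81 + 9*(B - 82) = -81 + 9*(-82 + B) = -81 + (-738 + 9*B) = -819 + 9*B)
√(-14132 + k(-43))/45361 + A(-202)/S(10) = √(-14132 + (-819 + 9*(-43)))/45361 + (2*(-202)²)/(1 + (1/91)*10) = √(-14132 + (-819 - 387))*(1/45361) + (2*40804)/(1 + 10/91) = √(-14132 - 1206)*(1/45361) + 81608/(101/91) = √(-15338)*(1/45361) + 81608*(91/101) = (I*√15338)*(1/45361) + 73528 = I*√15338/45361 + 73528 = 73528 + I*√15338/45361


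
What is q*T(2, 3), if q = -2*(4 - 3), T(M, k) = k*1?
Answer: -6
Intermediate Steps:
T(M, k) = k
q = -2 (q = -2*1 = -2)
q*T(2, 3) = -2*3 = -6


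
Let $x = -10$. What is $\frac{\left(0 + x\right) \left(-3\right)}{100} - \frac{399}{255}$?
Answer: $- \frac{43}{34} \approx -1.2647$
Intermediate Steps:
$\frac{\left(0 + x\right) \left(-3\right)}{100} - \frac{399}{255} = \frac{\left(0 - 10\right) \left(-3\right)}{100} - \frac{399}{255} = \left(-10\right) \left(-3\right) \frac{1}{100} - \frac{133}{85} = 30 \cdot \frac{1}{100} - \frac{133}{85} = \frac{3}{10} - \frac{133}{85} = - \frac{43}{34}$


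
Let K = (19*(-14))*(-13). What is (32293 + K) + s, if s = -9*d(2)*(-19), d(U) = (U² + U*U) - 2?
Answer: 36777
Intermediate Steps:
K = 3458 (K = -266*(-13) = 3458)
d(U) = -2 + 2*U² (d(U) = (U² + U²) - 2 = 2*U² - 2 = -2 + 2*U²)
s = 1026 (s = -9*(-2 + 2*2²)*(-19) = -9*(-2 + 2*4)*(-19) = -9*(-2 + 8)*(-19) = -9*6*(-19) = -54*(-19) = 1026)
(32293 + K) + s = (32293 + 3458) + 1026 = 35751 + 1026 = 36777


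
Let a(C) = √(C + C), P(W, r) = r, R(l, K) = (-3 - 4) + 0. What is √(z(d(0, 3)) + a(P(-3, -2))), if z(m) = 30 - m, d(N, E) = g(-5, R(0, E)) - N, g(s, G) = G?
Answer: √(37 + 2*I) ≈ 6.085 + 0.16434*I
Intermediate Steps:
R(l, K) = -7 (R(l, K) = -7 + 0 = -7)
a(C) = √2*√C (a(C) = √(2*C) = √2*√C)
d(N, E) = -7 - N
√(z(d(0, 3)) + a(P(-3, -2))) = √((30 - (-7 - 1*0)) + √2*√(-2)) = √((30 - (-7 + 0)) + √2*(I*√2)) = √((30 - 1*(-7)) + 2*I) = √((30 + 7) + 2*I) = √(37 + 2*I)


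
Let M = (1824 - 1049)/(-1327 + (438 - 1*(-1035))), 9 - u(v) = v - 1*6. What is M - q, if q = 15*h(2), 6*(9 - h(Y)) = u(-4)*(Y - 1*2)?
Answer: -18935/146 ≈ -129.69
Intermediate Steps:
u(v) = 15 - v (u(v) = 9 - (v - 1*6) = 9 - (v - 6) = 9 - (-6 + v) = 9 + (6 - v) = 15 - v)
h(Y) = 46/3 - 19*Y/6 (h(Y) = 9 - (15 - 1*(-4))*(Y - 1*2)/6 = 9 - (15 + 4)*(Y - 2)/6 = 9 - 19*(-2 + Y)/6 = 9 - (-38 + 19*Y)/6 = 9 + (19/3 - 19*Y/6) = 46/3 - 19*Y/6)
q = 135 (q = 15*(46/3 - 19/6*2) = 15*(46/3 - 19/3) = 15*9 = 135)
M = 775/146 (M = 775/(-1327 + (438 + 1035)) = 775/(-1327 + 1473) = 775/146 ≈ 5.3082)
M - q = 775/146 - 1*135 = 775/146 - 135 = -18935/146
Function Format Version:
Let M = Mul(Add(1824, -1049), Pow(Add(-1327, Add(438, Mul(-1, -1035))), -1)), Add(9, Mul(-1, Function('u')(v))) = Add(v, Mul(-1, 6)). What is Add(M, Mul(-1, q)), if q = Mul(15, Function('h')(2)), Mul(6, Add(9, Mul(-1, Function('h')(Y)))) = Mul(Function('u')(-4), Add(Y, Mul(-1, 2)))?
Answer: Rational(-18935, 146) ≈ -129.69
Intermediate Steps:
Function('u')(v) = Add(15, Mul(-1, v)) (Function('u')(v) = Add(9, Mul(-1, Add(v, Mul(-1, 6)))) = Add(9, Mul(-1, Add(v, -6))) = Add(9, Mul(-1, Add(-6, v))) = Add(9, Add(6, Mul(-1, v))) = Add(15, Mul(-1, v)))
Function('h')(Y) = Add(Rational(46, 3), Mul(Rational(-19, 6), Y)) (Function('h')(Y) = Add(9, Mul(Rational(-1, 6), Mul(Add(15, Mul(-1, -4)), Add(Y, Mul(-1, 2))))) = Add(9, Mul(Rational(-1, 6), Mul(Add(15, 4), Add(Y, -2)))) = Add(9, Mul(Rational(-1, 6), Mul(19, Add(-2, Y)))) = Add(9, Mul(Rational(-1, 6), Add(-38, Mul(19, Y)))) = Add(9, Add(Rational(19, 3), Mul(Rational(-19, 6), Y))) = Add(Rational(46, 3), Mul(Rational(-19, 6), Y)))
q = 135 (q = Mul(15, Add(Rational(46, 3), Mul(Rational(-19, 6), 2))) = Mul(15, Add(Rational(46, 3), Rational(-19, 3))) = Mul(15, 9) = 135)
M = Rational(775, 146) (M = Mul(775, Pow(Add(-1327, Add(438, 1035)), -1)) = Mul(775, Pow(Add(-1327, 1473), -1)) = Mul(775, Pow(146, -1)) = Mul(775, Rational(1, 146)) = Rational(775, 146) ≈ 5.3082)
Add(M, Mul(-1, q)) = Add(Rational(775, 146), Mul(-1, 135)) = Add(Rational(775, 146), -135) = Rational(-18935, 146)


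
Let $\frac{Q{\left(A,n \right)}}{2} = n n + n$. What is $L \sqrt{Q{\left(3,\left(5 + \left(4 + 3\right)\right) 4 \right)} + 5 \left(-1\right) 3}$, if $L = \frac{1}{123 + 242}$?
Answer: $\frac{3 \sqrt{521}}{365} \approx 0.18761$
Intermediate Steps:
$L = \frac{1}{365} \approx 0.0027397$
$Q{\left(A,n \right)} = 2 n + 2 n^{2}$ ($Q{\left(A,n \right)} = 2 \left(n n + n\right) = 2 \left(n^{2} + n\right) = 2 \left(n + n^{2}\right) = 2 n + 2 n^{2}$)
$L \sqrt{Q{\left(3,\left(5 + \left(4 + 3\right)\right) 4 \right)} + 5 \left(-1\right) 3} = \frac{\sqrt{2 \left(5 + \left(4 + 3\right)\right) 4 \left(1 + \left(5 + \left(4 + 3\right)\right) 4\right) + 5 \left(-1\right) 3}}{365} = \frac{\sqrt{2 \left(5 + 7\right) 4 \left(1 + \left(5 + 7\right) 4\right) - 15}}{365} = \frac{\sqrt{2 \cdot 12 \cdot 4 \left(1 + 12 \cdot 4\right) - 15}}{365} = \frac{\sqrt{2 \cdot 48 \left(1 + 48\right) - 15}}{365} = \frac{\sqrt{2 \cdot 48 \cdot 49 - 15}}{365} = \frac{\sqrt{4704 - 15}}{365} = \frac{\sqrt{4689}}{365} = \frac{3 \sqrt{521}}{365}$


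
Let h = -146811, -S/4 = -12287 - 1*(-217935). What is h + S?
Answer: -969403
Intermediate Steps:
S = -822592 (S = -4*(-12287 - 1*(-217935)) = -4*(-12287 + 217935) = -4*205648 = -822592)
h + S = -146811 - 822592 = -969403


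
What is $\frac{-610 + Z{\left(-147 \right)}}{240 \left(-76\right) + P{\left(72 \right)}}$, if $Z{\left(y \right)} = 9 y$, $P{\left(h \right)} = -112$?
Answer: $\frac{1933}{18352} \approx 0.10533$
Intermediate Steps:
$\frac{-610 + Z{\left(-147 \right)}}{240 \left(-76\right) + P{\left(72 \right)}} = \frac{-610 + 9 \left(-147\right)}{240 \left(-76\right) - 112} = \frac{-610 - 1323}{-18240 - 112} = - \frac{1933}{-18352} = \left(-1933\right) \left(- \frac{1}{18352}\right) = \frac{1933}{18352}$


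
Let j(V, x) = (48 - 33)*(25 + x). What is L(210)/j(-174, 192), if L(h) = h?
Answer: 2/31 ≈ 0.064516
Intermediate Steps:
j(V, x) = 375 + 15*x (j(V, x) = 15*(25 + x) = 375 + 15*x)
L(210)/j(-174, 192) = 210/(375 + 15*192) = 210/(375 + 2880) = 210/3255 = 210*(1/3255) = 2/31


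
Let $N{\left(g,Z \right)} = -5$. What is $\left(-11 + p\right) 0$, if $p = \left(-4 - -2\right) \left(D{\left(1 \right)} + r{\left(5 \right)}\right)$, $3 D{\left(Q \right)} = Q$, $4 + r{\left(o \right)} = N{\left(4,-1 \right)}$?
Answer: $0$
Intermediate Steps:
$r{\left(o \right)} = -9$ ($r{\left(o \right)} = -4 - 5 = -9$)
$D{\left(Q \right)} = \frac{Q}{3}$
$p = \frac{52}{3}$ ($p = \left(-4 - -2\right) \left(\frac{1}{3} \cdot 1 - 9\right) = \left(-4 + 2\right) \left(\frac{1}{3} - 9\right) = \left(-2\right) \left(- \frac{26}{3}\right) = \frac{52}{3} \approx 17.333$)
$\left(-11 + p\right) 0 = \left(-11 + \frac{52}{3}\right) 0 = \frac{19}{3} \cdot 0 = 0$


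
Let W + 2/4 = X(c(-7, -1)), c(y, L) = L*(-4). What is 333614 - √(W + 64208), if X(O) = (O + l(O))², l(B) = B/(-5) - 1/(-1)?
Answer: 333614 - √6422514/10 ≈ 3.3336e+5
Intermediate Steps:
l(B) = 1 - B/5 (l(B) = B*(-⅕) - 1*(-1) = -B/5 + 1 = 1 - B/5)
c(y, L) = -4*L
X(O) = (1 + 4*O/5)² (X(O) = (O + (1 - O/5))² = (1 + 4*O/5)²)
W = 857/50 (W = -½ + (5 + 4*(-4*(-1)))²/25 = -½ + (5 + 4*4)²/25 = -½ + (5 + 16)²/25 = -½ + (1/25)*21² = -½ + (1/25)*441 = -½ + 441/25 = 857/50 ≈ 17.140)
333614 - √(W + 64208) = 333614 - √(857/50 + 64208) = 333614 - √(3211257/50) = 333614 - √6422514/10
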